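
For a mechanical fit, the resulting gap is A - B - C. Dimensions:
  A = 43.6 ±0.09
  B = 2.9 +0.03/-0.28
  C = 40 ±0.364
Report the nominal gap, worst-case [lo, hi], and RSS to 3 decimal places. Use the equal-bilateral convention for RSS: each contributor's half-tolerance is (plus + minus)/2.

Stack each dimension's contribution:
  +A: nom +43.600 → Σnom=43.600; wc +0.090/-0.090 → slack +0.090/-0.090; half-tol=0.090, Σhalf²=0.008100
  -B: nom -2.900 → Σnom=40.700; wc +0.280/-0.030 → slack +0.370/-0.120; half-tol=0.155, Σhalf²=0.032125
  -C: nom -40.000 → Σnom=0.700; wc +0.364/-0.364 → slack +0.734/-0.484; half-tol=0.364, Σhalf²=0.164621
Nominal = 0.700. Worst-case = [0.700 - 0.484, 0.700 + 0.734] = [0.216, 1.434]. RSS = √0.164621 = 0.406.

nominal=0.700 wc=[0.216,1.434] rss=0.406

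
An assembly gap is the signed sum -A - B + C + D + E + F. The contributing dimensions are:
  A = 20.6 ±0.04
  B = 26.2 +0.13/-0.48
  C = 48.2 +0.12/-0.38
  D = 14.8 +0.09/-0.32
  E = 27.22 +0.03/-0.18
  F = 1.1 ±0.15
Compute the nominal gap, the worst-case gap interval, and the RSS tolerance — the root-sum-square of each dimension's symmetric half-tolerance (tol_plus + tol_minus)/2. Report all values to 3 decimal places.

nominal=44.520 wc=[43.320,45.430] rss=0.482

Stack each dimension's contribution:
  -A: nom -20.600 → Σnom=-20.600; wc +0.040/-0.040 → slack +0.040/-0.040; half-tol=0.040, Σhalf²=0.001600
  -B: nom -26.200 → Σnom=-46.800; wc +0.480/-0.130 → slack +0.520/-0.170; half-tol=0.305, Σhalf²=0.094625
  +C: nom +48.200 → Σnom=1.400; wc +0.120/-0.380 → slack +0.640/-0.550; half-tol=0.250, Σhalf²=0.157125
  +D: nom +14.800 → Σnom=16.200; wc +0.090/-0.320 → slack +0.730/-0.870; half-tol=0.205, Σhalf²=0.199150
  +E: nom +27.220 → Σnom=43.420; wc +0.030/-0.180 → slack +0.760/-1.050; half-tol=0.105, Σhalf²=0.210175
  +F: nom +1.100 → Σnom=44.520; wc +0.150/-0.150 → slack +0.910/-1.200; half-tol=0.150, Σhalf²=0.232675
Nominal = 44.520. Worst-case = [44.520 - 1.200, 44.520 + 0.910] = [43.320, 45.430]. RSS = √0.232675 = 0.482.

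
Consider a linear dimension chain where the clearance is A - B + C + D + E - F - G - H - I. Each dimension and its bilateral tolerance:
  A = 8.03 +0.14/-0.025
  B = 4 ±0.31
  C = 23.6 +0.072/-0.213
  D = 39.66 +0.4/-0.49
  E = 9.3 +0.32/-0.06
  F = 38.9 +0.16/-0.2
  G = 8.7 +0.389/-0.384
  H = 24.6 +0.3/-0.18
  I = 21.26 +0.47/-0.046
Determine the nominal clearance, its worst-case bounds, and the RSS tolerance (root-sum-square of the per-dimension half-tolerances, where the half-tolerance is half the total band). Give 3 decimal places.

nominal=-16.870 wc=[-19.287,-14.818] rss=0.814

Stack each dimension's contribution:
  +A: nom +8.030 → Σnom=8.030; wc +0.140/-0.025 → slack +0.140/-0.025; half-tol=0.083, Σhalf²=0.006806
  -B: nom -4.000 → Σnom=4.030; wc +0.310/-0.310 → slack +0.450/-0.335; half-tol=0.310, Σhalf²=0.102906
  +C: nom +23.600 → Σnom=27.630; wc +0.072/-0.213 → slack +0.522/-0.548; half-tol=0.142, Σhalf²=0.123213
  +D: nom +39.660 → Σnom=67.290; wc +0.400/-0.490 → slack +0.922/-1.038; half-tol=0.445, Σhalf²=0.321238
  +E: nom +9.300 → Σnom=76.590; wc +0.320/-0.060 → slack +1.242/-1.098; half-tol=0.190, Σhalf²=0.357338
  -F: nom -38.900 → Σnom=37.690; wc +0.200/-0.160 → slack +1.442/-1.258; half-tol=0.180, Σhalf²=0.389738
  -G: nom -8.700 → Σnom=28.990; wc +0.384/-0.389 → slack +1.826/-1.647; half-tol=0.387, Σhalf²=0.539120
  -H: nom -24.600 → Σnom=4.390; wc +0.180/-0.300 → slack +2.006/-1.947; half-tol=0.240, Σhalf²=0.596720
  -I: nom -21.260 → Σnom=-16.870; wc +0.046/-0.470 → slack +2.052/-2.417; half-tol=0.258, Σhalf²=0.663284
Nominal = -16.870. Worst-case = [-16.870 - 2.417, -16.870 + 2.052] = [-19.287, -14.818]. RSS = √0.663284 = 0.814.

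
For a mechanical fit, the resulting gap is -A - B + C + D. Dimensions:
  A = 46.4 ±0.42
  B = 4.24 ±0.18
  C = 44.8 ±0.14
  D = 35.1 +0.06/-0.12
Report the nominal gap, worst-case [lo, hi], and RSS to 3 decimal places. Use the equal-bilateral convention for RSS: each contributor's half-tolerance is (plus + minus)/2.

Stack each dimension's contribution:
  -A: nom -46.400 → Σnom=-46.400; wc +0.420/-0.420 → slack +0.420/-0.420; half-tol=0.420, Σhalf²=0.176400
  -B: nom -4.240 → Σnom=-50.640; wc +0.180/-0.180 → slack +0.600/-0.600; half-tol=0.180, Σhalf²=0.208800
  +C: nom +44.800 → Σnom=-5.840; wc +0.140/-0.140 → slack +0.740/-0.740; half-tol=0.140, Σhalf²=0.228400
  +D: nom +35.100 → Σnom=29.260; wc +0.060/-0.120 → slack +0.800/-0.860; half-tol=0.090, Σhalf²=0.236500
Nominal = 29.260. Worst-case = [29.260 - 0.860, 29.260 + 0.800] = [28.400, 30.060]. RSS = √0.236500 = 0.486.

nominal=29.260 wc=[28.400,30.060] rss=0.486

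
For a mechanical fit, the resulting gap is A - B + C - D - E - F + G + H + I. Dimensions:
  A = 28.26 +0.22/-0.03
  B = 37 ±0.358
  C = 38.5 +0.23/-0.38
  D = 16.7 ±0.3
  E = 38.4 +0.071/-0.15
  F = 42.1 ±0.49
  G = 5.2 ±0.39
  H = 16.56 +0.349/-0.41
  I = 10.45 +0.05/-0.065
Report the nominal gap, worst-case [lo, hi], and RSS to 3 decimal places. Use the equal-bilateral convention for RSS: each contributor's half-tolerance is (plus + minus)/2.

Stack each dimension's contribution:
  +A: nom +28.260 → Σnom=28.260; wc +0.220/-0.030 → slack +0.220/-0.030; half-tol=0.125, Σhalf²=0.015625
  -B: nom -37.000 → Σnom=-8.740; wc +0.358/-0.358 → slack +0.578/-0.388; half-tol=0.358, Σhalf²=0.143789
  +C: nom +38.500 → Σnom=29.760; wc +0.230/-0.380 → slack +0.808/-0.768; half-tol=0.305, Σhalf²=0.236814
  -D: nom -16.700 → Σnom=13.060; wc +0.300/-0.300 → slack +1.108/-1.068; half-tol=0.300, Σhalf²=0.326814
  -E: nom -38.400 → Σnom=-25.340; wc +0.150/-0.071 → slack +1.258/-1.139; half-tol=0.110, Σhalf²=0.339024
  -F: nom -42.100 → Σnom=-67.440; wc +0.490/-0.490 → slack +1.748/-1.629; half-tol=0.490, Σhalf²=0.579124
  +G: nom +5.200 → Σnom=-62.240; wc +0.390/-0.390 → slack +2.138/-2.019; half-tol=0.390, Σhalf²=0.731224
  +H: nom +16.560 → Σnom=-45.680; wc +0.349/-0.410 → slack +2.487/-2.429; half-tol=0.379, Σhalf²=0.875244
  +I: nom +10.450 → Σnom=-35.230; wc +0.050/-0.065 → slack +2.537/-2.494; half-tol=0.058, Σhalf²=0.878551
Nominal = -35.230. Worst-case = [-35.230 - 2.494, -35.230 + 2.537] = [-37.724, -32.693]. RSS = √0.878551 = 0.937.

nominal=-35.230 wc=[-37.724,-32.693] rss=0.937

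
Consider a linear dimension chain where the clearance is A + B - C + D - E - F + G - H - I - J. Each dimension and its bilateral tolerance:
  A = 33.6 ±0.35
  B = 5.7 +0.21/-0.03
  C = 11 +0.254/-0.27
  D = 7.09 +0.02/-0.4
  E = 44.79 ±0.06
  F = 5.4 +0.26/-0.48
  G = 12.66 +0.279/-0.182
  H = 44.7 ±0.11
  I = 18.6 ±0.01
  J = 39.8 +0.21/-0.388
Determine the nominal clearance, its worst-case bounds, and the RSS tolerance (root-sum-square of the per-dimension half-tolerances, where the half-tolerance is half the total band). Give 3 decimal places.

Stack each dimension's contribution:
  +A: nom +33.600 → Σnom=33.600; wc +0.350/-0.350 → slack +0.350/-0.350; half-tol=0.350, Σhalf²=0.122500
  +B: nom +5.700 → Σnom=39.300; wc +0.210/-0.030 → slack +0.560/-0.380; half-tol=0.120, Σhalf²=0.136900
  -C: nom -11.000 → Σnom=28.300; wc +0.270/-0.254 → slack +0.830/-0.634; half-tol=0.262, Σhalf²=0.205544
  +D: nom +7.090 → Σnom=35.390; wc +0.020/-0.400 → slack +0.850/-1.034; half-tol=0.210, Σhalf²=0.249644
  -E: nom -44.790 → Σnom=-9.400; wc +0.060/-0.060 → slack +0.910/-1.094; half-tol=0.060, Σhalf²=0.253244
  -F: nom -5.400 → Σnom=-14.800; wc +0.480/-0.260 → slack +1.390/-1.354; half-tol=0.370, Σhalf²=0.390144
  +G: nom +12.660 → Σnom=-2.140; wc +0.279/-0.182 → slack +1.669/-1.536; half-tol=0.231, Σhalf²=0.443274
  -H: nom -44.700 → Σnom=-46.840; wc +0.110/-0.110 → slack +1.779/-1.646; half-tol=0.110, Σhalf²=0.455374
  -I: nom -18.600 → Σnom=-65.440; wc +0.010/-0.010 → slack +1.789/-1.656; half-tol=0.010, Σhalf²=0.455474
  -J: nom -39.800 → Σnom=-105.240; wc +0.388/-0.210 → slack +2.177/-1.866; half-tol=0.299, Σhalf²=0.544875
Nominal = -105.240. Worst-case = [-105.240 - 1.866, -105.240 + 2.177] = [-107.106, -103.063]. RSS = √0.544875 = 0.738.

nominal=-105.240 wc=[-107.106,-103.063] rss=0.738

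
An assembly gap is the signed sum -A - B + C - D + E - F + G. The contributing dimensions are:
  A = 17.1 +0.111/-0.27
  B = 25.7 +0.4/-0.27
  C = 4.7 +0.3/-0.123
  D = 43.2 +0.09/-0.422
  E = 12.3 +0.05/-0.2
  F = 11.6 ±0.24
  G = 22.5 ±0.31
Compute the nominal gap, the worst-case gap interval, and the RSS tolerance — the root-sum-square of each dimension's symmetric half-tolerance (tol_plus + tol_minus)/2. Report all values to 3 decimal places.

Stack each dimension's contribution:
  -A: nom -17.100 → Σnom=-17.100; wc +0.270/-0.111 → slack +0.270/-0.111; half-tol=0.191, Σhalf²=0.036290
  -B: nom -25.700 → Σnom=-42.800; wc +0.270/-0.400 → slack +0.540/-0.511; half-tol=0.335, Σhalf²=0.148515
  +C: nom +4.700 → Σnom=-38.100; wc +0.300/-0.123 → slack +0.840/-0.634; half-tol=0.211, Σhalf²=0.193248
  -D: nom -43.200 → Σnom=-81.300; wc +0.422/-0.090 → slack +1.262/-0.724; half-tol=0.256, Σhalf²=0.258783
  +E: nom +12.300 → Σnom=-69.000; wc +0.050/-0.200 → slack +1.312/-0.924; half-tol=0.125, Σhalf²=0.274408
  -F: nom -11.600 → Σnom=-80.600; wc +0.240/-0.240 → slack +1.552/-1.164; half-tol=0.240, Σhalf²=0.332008
  +G: nom +22.500 → Σnom=-58.100; wc +0.310/-0.310 → slack +1.862/-1.474; half-tol=0.310, Σhalf²=0.428109
Nominal = -58.100. Worst-case = [-58.100 - 1.474, -58.100 + 1.862] = [-59.574, -56.238]. RSS = √0.428109 = 0.654.

nominal=-58.100 wc=[-59.574,-56.238] rss=0.654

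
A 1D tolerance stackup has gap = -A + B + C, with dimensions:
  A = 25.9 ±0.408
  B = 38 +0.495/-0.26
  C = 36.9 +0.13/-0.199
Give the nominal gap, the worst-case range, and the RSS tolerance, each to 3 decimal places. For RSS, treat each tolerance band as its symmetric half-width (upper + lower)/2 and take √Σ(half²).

Stack each dimension's contribution:
  -A: nom -25.900 → Σnom=-25.900; wc +0.408/-0.408 → slack +0.408/-0.408; half-tol=0.408, Σhalf²=0.166464
  +B: nom +38.000 → Σnom=12.100; wc +0.495/-0.260 → slack +0.903/-0.668; half-tol=0.378, Σhalf²=0.308970
  +C: nom +36.900 → Σnom=49.000; wc +0.130/-0.199 → slack +1.033/-0.867; half-tol=0.165, Σhalf²=0.336031
Nominal = 49.000. Worst-case = [49.000 - 0.867, 49.000 + 1.033] = [48.133, 50.033]. RSS = √0.336031 = 0.580.

nominal=49.000 wc=[48.133,50.033] rss=0.580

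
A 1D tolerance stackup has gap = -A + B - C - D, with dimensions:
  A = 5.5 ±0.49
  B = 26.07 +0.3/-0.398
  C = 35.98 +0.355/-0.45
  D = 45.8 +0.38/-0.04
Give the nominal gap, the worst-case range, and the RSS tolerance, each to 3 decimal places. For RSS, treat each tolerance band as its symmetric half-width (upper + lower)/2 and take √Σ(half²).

nominal=-61.210 wc=[-62.833,-59.930] rss=0.754

Stack each dimension's contribution:
  -A: nom -5.500 → Σnom=-5.500; wc +0.490/-0.490 → slack +0.490/-0.490; half-tol=0.490, Σhalf²=0.240100
  +B: nom +26.070 → Σnom=20.570; wc +0.300/-0.398 → slack +0.790/-0.888; half-tol=0.349, Σhalf²=0.361901
  -C: nom -35.980 → Σnom=-15.410; wc +0.450/-0.355 → slack +1.240/-1.243; half-tol=0.402, Σhalf²=0.523907
  -D: nom -45.800 → Σnom=-61.210; wc +0.040/-0.380 → slack +1.280/-1.623; half-tol=0.210, Σhalf²=0.568007
Nominal = -61.210. Worst-case = [-61.210 - 1.623, -61.210 + 1.280] = [-62.833, -59.930]. RSS = √0.568007 = 0.754.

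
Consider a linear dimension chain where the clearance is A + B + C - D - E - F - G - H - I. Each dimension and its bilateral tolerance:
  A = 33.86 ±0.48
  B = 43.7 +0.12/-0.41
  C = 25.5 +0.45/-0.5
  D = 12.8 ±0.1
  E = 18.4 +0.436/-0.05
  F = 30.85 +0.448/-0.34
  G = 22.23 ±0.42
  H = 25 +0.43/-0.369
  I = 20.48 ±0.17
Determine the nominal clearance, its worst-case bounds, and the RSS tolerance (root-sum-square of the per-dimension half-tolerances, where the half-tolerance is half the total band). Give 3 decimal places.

Stack each dimension's contribution:
  +A: nom +33.860 → Σnom=33.860; wc +0.480/-0.480 → slack +0.480/-0.480; half-tol=0.480, Σhalf²=0.230400
  +B: nom +43.700 → Σnom=77.560; wc +0.120/-0.410 → slack +0.600/-0.890; half-tol=0.265, Σhalf²=0.300625
  +C: nom +25.500 → Σnom=103.060; wc +0.450/-0.500 → slack +1.050/-1.390; half-tol=0.475, Σhalf²=0.526250
  -D: nom -12.800 → Σnom=90.260; wc +0.100/-0.100 → slack +1.150/-1.490; half-tol=0.100, Σhalf²=0.536250
  -E: nom -18.400 → Σnom=71.860; wc +0.050/-0.436 → slack +1.200/-1.926; half-tol=0.243, Σhalf²=0.595299
  -F: nom -30.850 → Σnom=41.010; wc +0.340/-0.448 → slack +1.540/-2.374; half-tol=0.394, Σhalf²=0.750535
  -G: nom -22.230 → Σnom=18.780; wc +0.420/-0.420 → slack +1.960/-2.794; half-tol=0.420, Σhalf²=0.926935
  -H: nom -25.000 → Σnom=-6.220; wc +0.369/-0.430 → slack +2.329/-3.224; half-tol=0.399, Σhalf²=1.086535
  -I: nom -20.480 → Σnom=-26.700; wc +0.170/-0.170 → slack +2.499/-3.394; half-tol=0.170, Σhalf²=1.115435
Nominal = -26.700. Worst-case = [-26.700 - 3.394, -26.700 + 2.499] = [-30.094, -24.201]. RSS = √1.115435 = 1.056.

nominal=-26.700 wc=[-30.094,-24.201] rss=1.056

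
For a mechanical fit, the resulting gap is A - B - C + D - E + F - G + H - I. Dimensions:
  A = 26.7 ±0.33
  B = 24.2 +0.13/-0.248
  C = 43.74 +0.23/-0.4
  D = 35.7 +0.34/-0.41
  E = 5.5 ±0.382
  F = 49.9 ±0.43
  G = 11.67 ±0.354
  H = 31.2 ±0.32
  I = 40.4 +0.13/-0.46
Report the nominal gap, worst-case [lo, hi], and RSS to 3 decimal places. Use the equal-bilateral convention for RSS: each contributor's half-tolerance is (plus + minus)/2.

nominal=17.990 wc=[15.274,21.254] rss=1.015

Stack each dimension's contribution:
  +A: nom +26.700 → Σnom=26.700; wc +0.330/-0.330 → slack +0.330/-0.330; half-tol=0.330, Σhalf²=0.108900
  -B: nom -24.200 → Σnom=2.500; wc +0.248/-0.130 → slack +0.578/-0.460; half-tol=0.189, Σhalf²=0.144621
  -C: nom -43.740 → Σnom=-41.240; wc +0.400/-0.230 → slack +0.978/-0.690; half-tol=0.315, Σhalf²=0.243846
  +D: nom +35.700 → Σnom=-5.540; wc +0.340/-0.410 → slack +1.318/-1.100; half-tol=0.375, Σhalf²=0.384471
  -E: nom -5.500 → Σnom=-11.040; wc +0.382/-0.382 → slack +1.700/-1.482; half-tol=0.382, Σhalf²=0.530395
  +F: nom +49.900 → Σnom=38.860; wc +0.430/-0.430 → slack +2.130/-1.912; half-tol=0.430, Σhalf²=0.715295
  -G: nom -11.670 → Σnom=27.190; wc +0.354/-0.354 → slack +2.484/-2.266; half-tol=0.354, Σhalf²=0.840611
  +H: nom +31.200 → Σnom=58.390; wc +0.320/-0.320 → slack +2.804/-2.586; half-tol=0.320, Σhalf²=0.943011
  -I: nom -40.400 → Σnom=17.990; wc +0.460/-0.130 → slack +3.264/-2.716; half-tol=0.295, Σhalf²=1.030036
Nominal = 17.990. Worst-case = [17.990 - 2.716, 17.990 + 3.264] = [15.274, 21.254]. RSS = √1.030036 = 1.015.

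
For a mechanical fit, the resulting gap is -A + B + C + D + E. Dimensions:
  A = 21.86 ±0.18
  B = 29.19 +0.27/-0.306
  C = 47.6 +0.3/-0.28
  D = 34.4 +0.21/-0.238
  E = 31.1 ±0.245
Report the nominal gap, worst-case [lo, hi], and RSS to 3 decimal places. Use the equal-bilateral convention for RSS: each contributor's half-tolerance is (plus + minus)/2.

nominal=120.430 wc=[119.181,121.635] rss=0.556

Stack each dimension's contribution:
  -A: nom -21.860 → Σnom=-21.860; wc +0.180/-0.180 → slack +0.180/-0.180; half-tol=0.180, Σhalf²=0.032400
  +B: nom +29.190 → Σnom=7.330; wc +0.270/-0.306 → slack +0.450/-0.486; half-tol=0.288, Σhalf²=0.115344
  +C: nom +47.600 → Σnom=54.930; wc +0.300/-0.280 → slack +0.750/-0.766; half-tol=0.290, Σhalf²=0.199444
  +D: nom +34.400 → Σnom=89.330; wc +0.210/-0.238 → slack +0.960/-1.004; half-tol=0.224, Σhalf²=0.249620
  +E: nom +31.100 → Σnom=120.430; wc +0.245/-0.245 → slack +1.205/-1.249; half-tol=0.245, Σhalf²=0.309645
Nominal = 120.430. Worst-case = [120.430 - 1.249, 120.430 + 1.205] = [119.181, 121.635]. RSS = √0.309645 = 0.556.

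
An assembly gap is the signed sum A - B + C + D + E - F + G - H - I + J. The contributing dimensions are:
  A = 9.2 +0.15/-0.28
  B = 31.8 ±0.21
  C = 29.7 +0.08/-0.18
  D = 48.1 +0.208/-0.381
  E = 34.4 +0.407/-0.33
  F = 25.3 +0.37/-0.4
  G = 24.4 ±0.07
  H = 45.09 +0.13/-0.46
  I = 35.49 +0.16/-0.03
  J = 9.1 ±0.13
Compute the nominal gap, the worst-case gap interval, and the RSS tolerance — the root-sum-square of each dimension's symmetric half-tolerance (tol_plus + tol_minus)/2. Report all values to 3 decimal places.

Stack each dimension's contribution:
  +A: nom +9.200 → Σnom=9.200; wc +0.150/-0.280 → slack +0.150/-0.280; half-tol=0.215, Σhalf²=0.046225
  -B: nom -31.800 → Σnom=-22.600; wc +0.210/-0.210 → slack +0.360/-0.490; half-tol=0.210, Σhalf²=0.090325
  +C: nom +29.700 → Σnom=7.100; wc +0.080/-0.180 → slack +0.440/-0.670; half-tol=0.130, Σhalf²=0.107225
  +D: nom +48.100 → Σnom=55.200; wc +0.208/-0.381 → slack +0.648/-1.051; half-tol=0.294, Σhalf²=0.193955
  +E: nom +34.400 → Σnom=89.600; wc +0.407/-0.330 → slack +1.055/-1.381; half-tol=0.368, Σhalf²=0.329747
  -F: nom -25.300 → Σnom=64.300; wc +0.400/-0.370 → slack +1.455/-1.751; half-tol=0.385, Σhalf²=0.477972
  +G: nom +24.400 → Σnom=88.700; wc +0.070/-0.070 → slack +1.525/-1.821; half-tol=0.070, Σhalf²=0.482872
  -H: nom -45.090 → Σnom=43.610; wc +0.460/-0.130 → slack +1.985/-1.951; half-tol=0.295, Σhalf²=0.569897
  -I: nom -35.490 → Σnom=8.120; wc +0.030/-0.160 → slack +2.015/-2.111; half-tol=0.095, Σhalf²=0.578922
  +J: nom +9.100 → Σnom=17.220; wc +0.130/-0.130 → slack +2.145/-2.241; half-tol=0.130, Σhalf²=0.595822
Nominal = 17.220. Worst-case = [17.220 - 2.241, 17.220 + 2.145] = [14.979, 19.365]. RSS = √0.595822 = 0.772.

nominal=17.220 wc=[14.979,19.365] rss=0.772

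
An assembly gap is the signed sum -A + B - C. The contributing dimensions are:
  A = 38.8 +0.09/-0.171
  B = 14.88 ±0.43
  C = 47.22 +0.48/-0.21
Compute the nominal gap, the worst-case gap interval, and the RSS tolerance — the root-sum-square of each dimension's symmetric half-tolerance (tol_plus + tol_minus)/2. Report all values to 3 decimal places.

nominal=-71.140 wc=[-72.140,-70.329] rss=0.567

Stack each dimension's contribution:
  -A: nom -38.800 → Σnom=-38.800; wc +0.171/-0.090 → slack +0.171/-0.090; half-tol=0.131, Σhalf²=0.017030
  +B: nom +14.880 → Σnom=-23.920; wc +0.430/-0.430 → slack +0.601/-0.520; half-tol=0.430, Σhalf²=0.201930
  -C: nom -47.220 → Σnom=-71.140; wc +0.210/-0.480 → slack +0.811/-1.000; half-tol=0.345, Σhalf²=0.320955
Nominal = -71.140. Worst-case = [-71.140 - 1.000, -71.140 + 0.811] = [-72.140, -70.329]. RSS = √0.320955 = 0.567.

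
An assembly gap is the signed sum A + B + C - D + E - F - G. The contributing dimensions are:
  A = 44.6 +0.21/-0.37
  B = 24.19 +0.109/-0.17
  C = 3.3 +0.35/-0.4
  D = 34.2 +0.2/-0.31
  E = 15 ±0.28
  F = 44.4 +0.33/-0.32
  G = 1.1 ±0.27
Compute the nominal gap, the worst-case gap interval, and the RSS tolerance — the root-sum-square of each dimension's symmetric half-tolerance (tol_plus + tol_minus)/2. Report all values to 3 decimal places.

Stack each dimension's contribution:
  +A: nom +44.600 → Σnom=44.600; wc +0.210/-0.370 → slack +0.210/-0.370; half-tol=0.290, Σhalf²=0.084100
  +B: nom +24.190 → Σnom=68.790; wc +0.109/-0.170 → slack +0.319/-0.540; half-tol=0.140, Σhalf²=0.103560
  +C: nom +3.300 → Σnom=72.090; wc +0.350/-0.400 → slack +0.669/-0.940; half-tol=0.375, Σhalf²=0.244185
  -D: nom -34.200 → Σnom=37.890; wc +0.310/-0.200 → slack +0.979/-1.140; half-tol=0.255, Σhalf²=0.309210
  +E: nom +15.000 → Σnom=52.890; wc +0.280/-0.280 → slack +1.259/-1.420; half-tol=0.280, Σhalf²=0.387610
  -F: nom -44.400 → Σnom=8.490; wc +0.320/-0.330 → slack +1.579/-1.750; half-tol=0.325, Σhalf²=0.493235
  -G: nom -1.100 → Σnom=7.390; wc +0.270/-0.270 → slack +1.849/-2.020; half-tol=0.270, Σhalf²=0.566135
Nominal = 7.390. Worst-case = [7.390 - 2.020, 7.390 + 1.849] = [5.370, 9.239]. RSS = √0.566135 = 0.752.

nominal=7.390 wc=[5.370,9.239] rss=0.752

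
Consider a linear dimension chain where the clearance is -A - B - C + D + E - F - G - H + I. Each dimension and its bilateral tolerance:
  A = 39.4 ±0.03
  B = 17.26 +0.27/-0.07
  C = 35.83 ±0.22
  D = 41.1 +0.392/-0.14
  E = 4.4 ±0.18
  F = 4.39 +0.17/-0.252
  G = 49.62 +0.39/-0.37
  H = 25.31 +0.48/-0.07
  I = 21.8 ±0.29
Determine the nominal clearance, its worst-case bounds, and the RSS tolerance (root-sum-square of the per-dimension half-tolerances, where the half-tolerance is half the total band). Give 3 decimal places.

nominal=-104.510 wc=[-106.680,-102.636] rss=0.728

Stack each dimension's contribution:
  -A: nom -39.400 → Σnom=-39.400; wc +0.030/-0.030 → slack +0.030/-0.030; half-tol=0.030, Σhalf²=0.000900
  -B: nom -17.260 → Σnom=-56.660; wc +0.070/-0.270 → slack +0.100/-0.300; half-tol=0.170, Σhalf²=0.029800
  -C: nom -35.830 → Σnom=-92.490; wc +0.220/-0.220 → slack +0.320/-0.520; half-tol=0.220, Σhalf²=0.078200
  +D: nom +41.100 → Σnom=-51.390; wc +0.392/-0.140 → slack +0.712/-0.660; half-tol=0.266, Σhalf²=0.148956
  +E: nom +4.400 → Σnom=-46.990; wc +0.180/-0.180 → slack +0.892/-0.840; half-tol=0.180, Σhalf²=0.181356
  -F: nom -4.390 → Σnom=-51.380; wc +0.252/-0.170 → slack +1.144/-1.010; half-tol=0.211, Σhalf²=0.225877
  -G: nom -49.620 → Σnom=-101.000; wc +0.370/-0.390 → slack +1.514/-1.400; half-tol=0.380, Σhalf²=0.370277
  -H: nom -25.310 → Σnom=-126.310; wc +0.070/-0.480 → slack +1.584/-1.880; half-tol=0.275, Σhalf²=0.445902
  +I: nom +21.800 → Σnom=-104.510; wc +0.290/-0.290 → slack +1.874/-2.170; half-tol=0.290, Σhalf²=0.530002
Nominal = -104.510. Worst-case = [-104.510 - 2.170, -104.510 + 1.874] = [-106.680, -102.636]. RSS = √0.530002 = 0.728.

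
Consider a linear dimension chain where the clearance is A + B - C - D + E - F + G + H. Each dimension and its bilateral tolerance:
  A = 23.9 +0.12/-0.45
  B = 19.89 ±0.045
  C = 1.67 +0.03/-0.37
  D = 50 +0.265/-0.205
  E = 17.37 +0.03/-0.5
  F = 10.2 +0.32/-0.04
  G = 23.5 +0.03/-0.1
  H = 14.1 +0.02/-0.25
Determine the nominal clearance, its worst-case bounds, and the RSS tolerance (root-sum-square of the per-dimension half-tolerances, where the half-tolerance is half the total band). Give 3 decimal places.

nominal=36.890 wc=[34.930,37.750] rss=0.551

Stack each dimension's contribution:
  +A: nom +23.900 → Σnom=23.900; wc +0.120/-0.450 → slack +0.120/-0.450; half-tol=0.285, Σhalf²=0.081225
  +B: nom +19.890 → Σnom=43.790; wc +0.045/-0.045 → slack +0.165/-0.495; half-tol=0.045, Σhalf²=0.083250
  -C: nom -1.670 → Σnom=42.120; wc +0.370/-0.030 → slack +0.535/-0.525; half-tol=0.200, Σhalf²=0.123250
  -D: nom -50.000 → Σnom=-7.880; wc +0.205/-0.265 → slack +0.740/-0.790; half-tol=0.235, Σhalf²=0.178475
  +E: nom +17.370 → Σnom=9.490; wc +0.030/-0.500 → slack +0.770/-1.290; half-tol=0.265, Σhalf²=0.248700
  -F: nom -10.200 → Σnom=-0.710; wc +0.040/-0.320 → slack +0.810/-1.610; half-tol=0.180, Σhalf²=0.281100
  +G: nom +23.500 → Σnom=22.790; wc +0.030/-0.100 → slack +0.840/-1.710; half-tol=0.065, Σhalf²=0.285325
  +H: nom +14.100 → Σnom=36.890; wc +0.020/-0.250 → slack +0.860/-1.960; half-tol=0.135, Σhalf²=0.303550
Nominal = 36.890. Worst-case = [36.890 - 1.960, 36.890 + 0.860] = [34.930, 37.750]. RSS = √0.303550 = 0.551.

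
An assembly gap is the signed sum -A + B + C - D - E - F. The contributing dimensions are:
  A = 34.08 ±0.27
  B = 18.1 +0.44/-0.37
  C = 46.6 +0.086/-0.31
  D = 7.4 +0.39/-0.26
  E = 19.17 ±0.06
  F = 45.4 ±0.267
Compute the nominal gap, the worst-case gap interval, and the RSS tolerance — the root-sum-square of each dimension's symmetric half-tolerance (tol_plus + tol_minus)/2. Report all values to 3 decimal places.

Stack each dimension's contribution:
  -A: nom -34.080 → Σnom=-34.080; wc +0.270/-0.270 → slack +0.270/-0.270; half-tol=0.270, Σhalf²=0.072900
  +B: nom +18.100 → Σnom=-15.980; wc +0.440/-0.370 → slack +0.710/-0.640; half-tol=0.405, Σhalf²=0.236925
  +C: nom +46.600 → Σnom=30.620; wc +0.086/-0.310 → slack +0.796/-0.950; half-tol=0.198, Σhalf²=0.276129
  -D: nom -7.400 → Σnom=23.220; wc +0.260/-0.390 → slack +1.056/-1.340; half-tol=0.325, Σhalf²=0.381754
  -E: nom -19.170 → Σnom=4.050; wc +0.060/-0.060 → slack +1.116/-1.400; half-tol=0.060, Σhalf²=0.385354
  -F: nom -45.400 → Σnom=-41.350; wc +0.267/-0.267 → slack +1.383/-1.667; half-tol=0.267, Σhalf²=0.456643
Nominal = -41.350. Worst-case = [-41.350 - 1.667, -41.350 + 1.383] = [-43.017, -39.967]. RSS = √0.456643 = 0.676.

nominal=-41.350 wc=[-43.017,-39.967] rss=0.676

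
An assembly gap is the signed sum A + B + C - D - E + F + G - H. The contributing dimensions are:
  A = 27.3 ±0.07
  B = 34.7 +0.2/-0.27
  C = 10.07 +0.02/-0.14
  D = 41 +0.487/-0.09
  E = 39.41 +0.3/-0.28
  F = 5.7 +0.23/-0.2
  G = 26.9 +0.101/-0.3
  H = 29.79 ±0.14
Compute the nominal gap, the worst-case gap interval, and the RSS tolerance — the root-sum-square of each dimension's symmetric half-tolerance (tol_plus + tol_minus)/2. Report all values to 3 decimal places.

Stack each dimension's contribution:
  +A: nom +27.300 → Σnom=27.300; wc +0.070/-0.070 → slack +0.070/-0.070; half-tol=0.070, Σhalf²=0.004900
  +B: nom +34.700 → Σnom=62.000; wc +0.200/-0.270 → slack +0.270/-0.340; half-tol=0.235, Σhalf²=0.060125
  +C: nom +10.070 → Σnom=72.070; wc +0.020/-0.140 → slack +0.290/-0.480; half-tol=0.080, Σhalf²=0.066525
  -D: nom -41.000 → Σnom=31.070; wc +0.090/-0.487 → slack +0.380/-0.967; half-tol=0.288, Σhalf²=0.149757
  -E: nom -39.410 → Σnom=-8.340; wc +0.280/-0.300 → slack +0.660/-1.267; half-tol=0.290, Σhalf²=0.233857
  +F: nom +5.700 → Σnom=-2.640; wc +0.230/-0.200 → slack +0.890/-1.467; half-tol=0.215, Σhalf²=0.280082
  +G: nom +26.900 → Σnom=24.260; wc +0.101/-0.300 → slack +0.991/-1.767; half-tol=0.201, Σhalf²=0.320283
  -H: nom -29.790 → Σnom=-5.530; wc +0.140/-0.140 → slack +1.131/-1.907; half-tol=0.140, Σhalf²=0.339883
Nominal = -5.530. Worst-case = [-5.530 - 1.907, -5.530 + 1.131] = [-7.437, -4.399]. RSS = √0.339883 = 0.583.

nominal=-5.530 wc=[-7.437,-4.399] rss=0.583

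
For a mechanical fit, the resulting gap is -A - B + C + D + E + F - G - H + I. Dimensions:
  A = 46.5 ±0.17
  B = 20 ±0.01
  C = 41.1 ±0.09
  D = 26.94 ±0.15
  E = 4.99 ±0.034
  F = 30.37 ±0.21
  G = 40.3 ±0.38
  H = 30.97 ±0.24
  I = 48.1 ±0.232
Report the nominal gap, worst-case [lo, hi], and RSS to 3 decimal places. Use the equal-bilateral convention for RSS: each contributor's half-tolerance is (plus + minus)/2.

nominal=13.730 wc=[12.214,15.246] rss=0.601

Stack each dimension's contribution:
  -A: nom -46.500 → Σnom=-46.500; wc +0.170/-0.170 → slack +0.170/-0.170; half-tol=0.170, Σhalf²=0.028900
  -B: nom -20.000 → Σnom=-66.500; wc +0.010/-0.010 → slack +0.180/-0.180; half-tol=0.010, Σhalf²=0.029000
  +C: nom +41.100 → Σnom=-25.400; wc +0.090/-0.090 → slack +0.270/-0.270; half-tol=0.090, Σhalf²=0.037100
  +D: nom +26.940 → Σnom=1.540; wc +0.150/-0.150 → slack +0.420/-0.420; half-tol=0.150, Σhalf²=0.059600
  +E: nom +4.990 → Σnom=6.530; wc +0.034/-0.034 → slack +0.454/-0.454; half-tol=0.034, Σhalf²=0.060756
  +F: nom +30.370 → Σnom=36.900; wc +0.210/-0.210 → slack +0.664/-0.664; half-tol=0.210, Σhalf²=0.104856
  -G: nom -40.300 → Σnom=-3.400; wc +0.380/-0.380 → slack +1.044/-1.044; half-tol=0.380, Σhalf²=0.249256
  -H: nom -30.970 → Σnom=-34.370; wc +0.240/-0.240 → slack +1.284/-1.284; half-tol=0.240, Σhalf²=0.306856
  +I: nom +48.100 → Σnom=13.730; wc +0.232/-0.232 → slack +1.516/-1.516; half-tol=0.232, Σhalf²=0.360680
Nominal = 13.730. Worst-case = [13.730 - 1.516, 13.730 + 1.516] = [12.214, 15.246]. RSS = √0.360680 = 0.601.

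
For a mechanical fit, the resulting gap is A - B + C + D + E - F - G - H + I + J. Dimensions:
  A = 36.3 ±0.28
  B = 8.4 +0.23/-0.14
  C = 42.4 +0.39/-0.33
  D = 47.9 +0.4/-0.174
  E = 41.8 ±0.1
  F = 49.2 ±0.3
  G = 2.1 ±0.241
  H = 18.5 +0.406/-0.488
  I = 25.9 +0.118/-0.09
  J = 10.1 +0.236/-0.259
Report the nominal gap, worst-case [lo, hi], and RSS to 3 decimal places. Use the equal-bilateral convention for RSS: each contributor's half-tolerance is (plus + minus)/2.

Stack each dimension's contribution:
  +A: nom +36.300 → Σnom=36.300; wc +0.280/-0.280 → slack +0.280/-0.280; half-tol=0.280, Σhalf²=0.078400
  -B: nom -8.400 → Σnom=27.900; wc +0.140/-0.230 → slack +0.420/-0.510; half-tol=0.185, Σhalf²=0.112625
  +C: nom +42.400 → Σnom=70.300; wc +0.390/-0.330 → slack +0.810/-0.840; half-tol=0.360, Σhalf²=0.242225
  +D: nom +47.900 → Σnom=118.200; wc +0.400/-0.174 → slack +1.210/-1.014; half-tol=0.287, Σhalf²=0.324594
  +E: nom +41.800 → Σnom=160.000; wc +0.100/-0.100 → slack +1.310/-1.114; half-tol=0.100, Σhalf²=0.334594
  -F: nom -49.200 → Σnom=110.800; wc +0.300/-0.300 → slack +1.610/-1.414; half-tol=0.300, Σhalf²=0.424594
  -G: nom -2.100 → Σnom=108.700; wc +0.241/-0.241 → slack +1.851/-1.655; half-tol=0.241, Σhalf²=0.482675
  -H: nom -18.500 → Σnom=90.200; wc +0.488/-0.406 → slack +2.339/-2.061; half-tol=0.447, Σhalf²=0.682484
  +I: nom +25.900 → Σnom=116.100; wc +0.118/-0.090 → slack +2.457/-2.151; half-tol=0.104, Σhalf²=0.693300
  +J: nom +10.100 → Σnom=126.200; wc +0.236/-0.259 → slack +2.693/-2.410; half-tol=0.247, Σhalf²=0.754556
Nominal = 126.200. Worst-case = [126.200 - 2.410, 126.200 + 2.693] = [123.790, 128.893]. RSS = √0.754556 = 0.869.

nominal=126.200 wc=[123.790,128.893] rss=0.869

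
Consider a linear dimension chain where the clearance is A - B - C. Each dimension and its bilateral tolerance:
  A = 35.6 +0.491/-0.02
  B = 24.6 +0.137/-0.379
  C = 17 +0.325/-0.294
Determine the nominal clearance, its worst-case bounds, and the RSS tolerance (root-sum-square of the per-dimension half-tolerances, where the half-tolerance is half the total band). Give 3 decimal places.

nominal=-6.000 wc=[-6.482,-4.836] rss=0.477

Stack each dimension's contribution:
  +A: nom +35.600 → Σnom=35.600; wc +0.491/-0.020 → slack +0.491/-0.020; half-tol=0.256, Σhalf²=0.065280
  -B: nom -24.600 → Σnom=11.000; wc +0.379/-0.137 → slack +0.870/-0.157; half-tol=0.258, Σhalf²=0.131844
  -C: nom -17.000 → Σnom=-6.000; wc +0.294/-0.325 → slack +1.164/-0.482; half-tol=0.309, Σhalf²=0.227634
Nominal = -6.000. Worst-case = [-6.000 - 0.482, -6.000 + 1.164] = [-6.482, -4.836]. RSS = √0.227634 = 0.477.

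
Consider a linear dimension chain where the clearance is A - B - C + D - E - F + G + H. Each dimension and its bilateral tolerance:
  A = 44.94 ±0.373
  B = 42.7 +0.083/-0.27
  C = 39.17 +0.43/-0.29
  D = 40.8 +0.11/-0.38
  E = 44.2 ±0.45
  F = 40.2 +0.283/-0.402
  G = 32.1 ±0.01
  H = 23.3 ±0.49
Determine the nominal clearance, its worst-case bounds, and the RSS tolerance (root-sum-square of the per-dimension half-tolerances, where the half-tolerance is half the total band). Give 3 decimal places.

Stack each dimension's contribution:
  +A: nom +44.940 → Σnom=44.940; wc +0.373/-0.373 → slack +0.373/-0.373; half-tol=0.373, Σhalf²=0.139129
  -B: nom -42.700 → Σnom=2.240; wc +0.270/-0.083 → slack +0.643/-0.456; half-tol=0.177, Σhalf²=0.170281
  -C: nom -39.170 → Σnom=-36.930; wc +0.290/-0.430 → slack +0.933/-0.886; half-tol=0.360, Σhalf²=0.299881
  +D: nom +40.800 → Σnom=3.870; wc +0.110/-0.380 → slack +1.043/-1.266; half-tol=0.245, Σhalf²=0.359906
  -E: nom -44.200 → Σnom=-40.330; wc +0.450/-0.450 → slack +1.493/-1.716; half-tol=0.450, Σhalf²=0.562406
  -F: nom -40.200 → Σnom=-80.530; wc +0.402/-0.283 → slack +1.895/-1.999; half-tol=0.343, Σhalf²=0.679713
  +G: nom +32.100 → Σnom=-48.430; wc +0.010/-0.010 → slack +1.905/-2.009; half-tol=0.010, Σhalf²=0.679813
  +H: nom +23.300 → Σnom=-25.130; wc +0.490/-0.490 → slack +2.395/-2.499; half-tol=0.490, Σhalf²=0.919913
Nominal = -25.130. Worst-case = [-25.130 - 2.499, -25.130 + 2.395] = [-27.629, -22.735]. RSS = √0.919913 = 0.959.

nominal=-25.130 wc=[-27.629,-22.735] rss=0.959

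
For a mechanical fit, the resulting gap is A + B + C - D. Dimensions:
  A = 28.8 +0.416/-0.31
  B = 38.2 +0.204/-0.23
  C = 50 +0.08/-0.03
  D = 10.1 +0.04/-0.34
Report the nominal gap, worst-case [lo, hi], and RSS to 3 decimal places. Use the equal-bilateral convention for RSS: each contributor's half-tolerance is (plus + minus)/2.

Stack each dimension's contribution:
  +A: nom +28.800 → Σnom=28.800; wc +0.416/-0.310 → slack +0.416/-0.310; half-tol=0.363, Σhalf²=0.131769
  +B: nom +38.200 → Σnom=67.000; wc +0.204/-0.230 → slack +0.620/-0.540; half-tol=0.217, Σhalf²=0.178858
  +C: nom +50.000 → Σnom=117.000; wc +0.080/-0.030 → slack +0.700/-0.570; half-tol=0.055, Σhalf²=0.181883
  -D: nom -10.100 → Σnom=106.900; wc +0.340/-0.040 → slack +1.040/-0.610; half-tol=0.190, Σhalf²=0.217983
Nominal = 106.900. Worst-case = [106.900 - 0.610, 106.900 + 1.040] = [106.290, 107.940]. RSS = √0.217983 = 0.467.

nominal=106.900 wc=[106.290,107.940] rss=0.467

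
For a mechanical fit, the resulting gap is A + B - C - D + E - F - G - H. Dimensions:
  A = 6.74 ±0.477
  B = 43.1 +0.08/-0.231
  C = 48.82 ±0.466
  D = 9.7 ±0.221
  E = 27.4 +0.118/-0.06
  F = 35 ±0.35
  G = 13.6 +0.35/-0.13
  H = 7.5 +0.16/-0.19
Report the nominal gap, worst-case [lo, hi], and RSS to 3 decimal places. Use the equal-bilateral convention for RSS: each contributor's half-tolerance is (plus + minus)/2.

Stack each dimension's contribution:
  +A: nom +6.740 → Σnom=6.740; wc +0.477/-0.477 → slack +0.477/-0.477; half-tol=0.477, Σhalf²=0.227529
  +B: nom +43.100 → Σnom=49.840; wc +0.080/-0.231 → slack +0.557/-0.708; half-tol=0.155, Σhalf²=0.251709
  -C: nom -48.820 → Σnom=1.020; wc +0.466/-0.466 → slack +1.023/-1.174; half-tol=0.466, Σhalf²=0.468865
  -D: nom -9.700 → Σnom=-8.680; wc +0.221/-0.221 → slack +1.244/-1.395; half-tol=0.221, Σhalf²=0.517706
  +E: nom +27.400 → Σnom=18.720; wc +0.118/-0.060 → slack +1.362/-1.455; half-tol=0.089, Σhalf²=0.525627
  -F: nom -35.000 → Σnom=-16.280; wc +0.350/-0.350 → slack +1.712/-1.805; half-tol=0.350, Σhalf²=0.648127
  -G: nom -13.600 → Σnom=-29.880; wc +0.130/-0.350 → slack +1.842/-2.155; half-tol=0.240, Σhalf²=0.705727
  -H: nom -7.500 → Σnom=-37.380; wc +0.190/-0.160 → slack +2.032/-2.315; half-tol=0.175, Σhalf²=0.736352
Nominal = -37.380. Worst-case = [-37.380 - 2.315, -37.380 + 2.032] = [-39.695, -35.348]. RSS = √0.736352 = 0.858.

nominal=-37.380 wc=[-39.695,-35.348] rss=0.858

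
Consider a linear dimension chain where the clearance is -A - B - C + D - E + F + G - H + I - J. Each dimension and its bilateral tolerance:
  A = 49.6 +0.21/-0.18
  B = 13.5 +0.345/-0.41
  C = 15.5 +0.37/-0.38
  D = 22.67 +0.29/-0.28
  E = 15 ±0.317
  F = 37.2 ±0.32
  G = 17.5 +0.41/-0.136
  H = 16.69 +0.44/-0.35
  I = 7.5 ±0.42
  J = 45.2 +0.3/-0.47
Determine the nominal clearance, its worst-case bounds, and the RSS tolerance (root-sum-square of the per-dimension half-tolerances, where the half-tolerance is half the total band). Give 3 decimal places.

nominal=-70.620 wc=[-73.758,-67.073] rss=1.077

Stack each dimension's contribution:
  -A: nom -49.600 → Σnom=-49.600; wc +0.180/-0.210 → slack +0.180/-0.210; half-tol=0.195, Σhalf²=0.038025
  -B: nom -13.500 → Σnom=-63.100; wc +0.410/-0.345 → slack +0.590/-0.555; half-tol=0.377, Σhalf²=0.180531
  -C: nom -15.500 → Σnom=-78.600; wc +0.380/-0.370 → slack +0.970/-0.925; half-tol=0.375, Σhalf²=0.321156
  +D: nom +22.670 → Σnom=-55.930; wc +0.290/-0.280 → slack +1.260/-1.205; half-tol=0.285, Σhalf²=0.402381
  -E: nom -15.000 → Σnom=-70.930; wc +0.317/-0.317 → slack +1.577/-1.522; half-tol=0.317, Σhalf²=0.502870
  +F: nom +37.200 → Σnom=-33.730; wc +0.320/-0.320 → slack +1.897/-1.842; half-tol=0.320, Σhalf²=0.605270
  +G: nom +17.500 → Σnom=-16.230; wc +0.410/-0.136 → slack +2.307/-1.978; half-tol=0.273, Σhalf²=0.679799
  -H: nom -16.690 → Σnom=-32.920; wc +0.350/-0.440 → slack +2.657/-2.418; half-tol=0.395, Σhalf²=0.835824
  +I: nom +7.500 → Σnom=-25.420; wc +0.420/-0.420 → slack +3.077/-2.838; half-tol=0.420, Σhalf²=1.012224
  -J: nom -45.200 → Σnom=-70.620; wc +0.470/-0.300 → slack +3.547/-3.138; half-tol=0.385, Σhalf²=1.160449
Nominal = -70.620. Worst-case = [-70.620 - 3.138, -70.620 + 3.547] = [-73.758, -67.073]. RSS = √1.160449 = 1.077.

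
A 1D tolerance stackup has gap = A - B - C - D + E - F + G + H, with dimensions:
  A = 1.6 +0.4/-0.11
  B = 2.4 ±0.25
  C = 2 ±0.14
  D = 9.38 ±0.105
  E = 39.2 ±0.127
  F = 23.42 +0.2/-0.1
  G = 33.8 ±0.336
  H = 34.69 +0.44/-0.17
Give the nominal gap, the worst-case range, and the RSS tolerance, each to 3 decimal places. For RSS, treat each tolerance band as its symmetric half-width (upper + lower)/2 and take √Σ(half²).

nominal=72.090 wc=[70.652,73.988] rss=0.635

Stack each dimension's contribution:
  +A: nom +1.600 → Σnom=1.600; wc +0.400/-0.110 → slack +0.400/-0.110; half-tol=0.255, Σhalf²=0.065025
  -B: nom -2.400 → Σnom=-0.800; wc +0.250/-0.250 → slack +0.650/-0.360; half-tol=0.250, Σhalf²=0.127525
  -C: nom -2.000 → Σnom=-2.800; wc +0.140/-0.140 → slack +0.790/-0.500; half-tol=0.140, Σhalf²=0.147125
  -D: nom -9.380 → Σnom=-12.180; wc +0.105/-0.105 → slack +0.895/-0.605; half-tol=0.105, Σhalf²=0.158150
  +E: nom +39.200 → Σnom=27.020; wc +0.127/-0.127 → slack +1.022/-0.732; half-tol=0.127, Σhalf²=0.174279
  -F: nom -23.420 → Σnom=3.600; wc +0.100/-0.200 → slack +1.122/-0.932; half-tol=0.150, Σhalf²=0.196779
  +G: nom +33.800 → Σnom=37.400; wc +0.336/-0.336 → slack +1.458/-1.268; half-tol=0.336, Σhalf²=0.309675
  +H: nom +34.690 → Σnom=72.090; wc +0.440/-0.170 → slack +1.898/-1.438; half-tol=0.305, Σhalf²=0.402700
Nominal = 72.090. Worst-case = [72.090 - 1.438, 72.090 + 1.898] = [70.652, 73.988]. RSS = √0.402700 = 0.635.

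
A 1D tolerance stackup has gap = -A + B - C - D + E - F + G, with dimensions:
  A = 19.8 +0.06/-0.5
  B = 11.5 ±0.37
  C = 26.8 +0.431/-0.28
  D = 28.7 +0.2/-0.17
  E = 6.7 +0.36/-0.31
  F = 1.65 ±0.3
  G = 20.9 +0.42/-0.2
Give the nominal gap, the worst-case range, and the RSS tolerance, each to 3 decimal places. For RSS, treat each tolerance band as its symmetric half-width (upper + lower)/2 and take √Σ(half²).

nominal=-37.850 wc=[-39.721,-35.450] rss=0.821

Stack each dimension's contribution:
  -A: nom -19.800 → Σnom=-19.800; wc +0.500/-0.060 → slack +0.500/-0.060; half-tol=0.280, Σhalf²=0.078400
  +B: nom +11.500 → Σnom=-8.300; wc +0.370/-0.370 → slack +0.870/-0.430; half-tol=0.370, Σhalf²=0.215300
  -C: nom -26.800 → Σnom=-35.100; wc +0.280/-0.431 → slack +1.150/-0.861; half-tol=0.356, Σhalf²=0.341680
  -D: nom -28.700 → Σnom=-63.800; wc +0.170/-0.200 → slack +1.320/-1.061; half-tol=0.185, Σhalf²=0.375905
  +E: nom +6.700 → Σnom=-57.100; wc +0.360/-0.310 → slack +1.680/-1.371; half-tol=0.335, Σhalf²=0.488130
  -F: nom -1.650 → Σnom=-58.750; wc +0.300/-0.300 → slack +1.980/-1.671; half-tol=0.300, Σhalf²=0.578130
  +G: nom +20.900 → Σnom=-37.850; wc +0.420/-0.200 → slack +2.400/-1.871; half-tol=0.310, Σhalf²=0.674230
Nominal = -37.850. Worst-case = [-37.850 - 1.871, -37.850 + 2.400] = [-39.721, -35.450]. RSS = √0.674230 = 0.821.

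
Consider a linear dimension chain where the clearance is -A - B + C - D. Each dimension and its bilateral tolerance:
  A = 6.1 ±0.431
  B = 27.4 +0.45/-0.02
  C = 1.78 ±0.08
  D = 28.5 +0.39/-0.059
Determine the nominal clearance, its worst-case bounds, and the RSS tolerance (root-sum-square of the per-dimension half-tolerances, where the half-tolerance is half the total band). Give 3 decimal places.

nominal=-60.220 wc=[-61.571,-59.630] rss=0.546

Stack each dimension's contribution:
  -A: nom -6.100 → Σnom=-6.100; wc +0.431/-0.431 → slack +0.431/-0.431; half-tol=0.431, Σhalf²=0.185761
  -B: nom -27.400 → Σnom=-33.500; wc +0.020/-0.450 → slack +0.451/-0.881; half-tol=0.235, Σhalf²=0.240986
  +C: nom +1.780 → Σnom=-31.720; wc +0.080/-0.080 → slack +0.531/-0.961; half-tol=0.080, Σhalf²=0.247386
  -D: nom -28.500 → Σnom=-60.220; wc +0.059/-0.390 → slack +0.590/-1.351; half-tol=0.225, Σhalf²=0.297786
Nominal = -60.220. Worst-case = [-60.220 - 1.351, -60.220 + 0.590] = [-61.571, -59.630]. RSS = √0.297786 = 0.546.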